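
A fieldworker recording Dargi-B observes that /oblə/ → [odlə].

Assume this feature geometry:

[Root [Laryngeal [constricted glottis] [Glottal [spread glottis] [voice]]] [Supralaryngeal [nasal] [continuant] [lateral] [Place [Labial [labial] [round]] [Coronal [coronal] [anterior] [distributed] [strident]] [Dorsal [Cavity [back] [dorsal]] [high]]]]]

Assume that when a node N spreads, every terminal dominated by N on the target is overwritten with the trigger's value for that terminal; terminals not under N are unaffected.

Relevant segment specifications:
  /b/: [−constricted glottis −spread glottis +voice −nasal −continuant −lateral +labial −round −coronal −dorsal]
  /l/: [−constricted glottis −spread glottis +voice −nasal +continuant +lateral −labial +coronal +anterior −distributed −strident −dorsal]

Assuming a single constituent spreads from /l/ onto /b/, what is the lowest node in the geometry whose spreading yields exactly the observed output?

Place

Comparing /b/ with its surface form [d], the features that change are [labial], [round], [coronal], [anterior], [distributed], [strident].
These terminals are all dominated by Place, and no proper subconstituent of Place covers them all; Place is their lowest common ancestor.
Delinking /b/'s Place and associating /l/'s Place gives precisely the feature bundle of [d].
[continuant], [lateral] — on which /l/ differs from /b/ — are unchanged, so neither Supralaryngeal nor anything higher can have spread; the constituent is no larger than Place.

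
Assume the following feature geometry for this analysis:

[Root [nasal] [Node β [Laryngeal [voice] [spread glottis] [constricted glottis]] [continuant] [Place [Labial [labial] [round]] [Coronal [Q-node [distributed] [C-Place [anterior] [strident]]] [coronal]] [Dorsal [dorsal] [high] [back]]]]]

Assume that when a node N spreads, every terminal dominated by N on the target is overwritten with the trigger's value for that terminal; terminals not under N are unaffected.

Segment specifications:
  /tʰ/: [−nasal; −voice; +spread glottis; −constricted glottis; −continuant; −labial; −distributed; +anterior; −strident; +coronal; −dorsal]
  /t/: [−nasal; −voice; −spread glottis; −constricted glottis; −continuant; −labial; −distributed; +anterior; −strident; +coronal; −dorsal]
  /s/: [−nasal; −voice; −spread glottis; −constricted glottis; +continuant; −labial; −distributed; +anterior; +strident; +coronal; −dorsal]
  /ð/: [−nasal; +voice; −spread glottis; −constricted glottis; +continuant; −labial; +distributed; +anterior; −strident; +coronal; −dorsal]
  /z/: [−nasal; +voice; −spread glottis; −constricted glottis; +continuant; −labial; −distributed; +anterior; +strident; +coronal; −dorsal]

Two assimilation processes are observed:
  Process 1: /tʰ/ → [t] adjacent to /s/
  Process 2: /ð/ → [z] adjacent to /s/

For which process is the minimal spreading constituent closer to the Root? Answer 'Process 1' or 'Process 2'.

Process 1 alters [spread glottis]; the lowest dominating node is [spread glottis] (depth 3 from Root).
Process 2: the features that change are [distributed], [strident]; the minimal node is Q-node (depth 4).
Depth 3 < depth 4; Process 1 involves the structurally higher constituent [spread glottis].

Process 1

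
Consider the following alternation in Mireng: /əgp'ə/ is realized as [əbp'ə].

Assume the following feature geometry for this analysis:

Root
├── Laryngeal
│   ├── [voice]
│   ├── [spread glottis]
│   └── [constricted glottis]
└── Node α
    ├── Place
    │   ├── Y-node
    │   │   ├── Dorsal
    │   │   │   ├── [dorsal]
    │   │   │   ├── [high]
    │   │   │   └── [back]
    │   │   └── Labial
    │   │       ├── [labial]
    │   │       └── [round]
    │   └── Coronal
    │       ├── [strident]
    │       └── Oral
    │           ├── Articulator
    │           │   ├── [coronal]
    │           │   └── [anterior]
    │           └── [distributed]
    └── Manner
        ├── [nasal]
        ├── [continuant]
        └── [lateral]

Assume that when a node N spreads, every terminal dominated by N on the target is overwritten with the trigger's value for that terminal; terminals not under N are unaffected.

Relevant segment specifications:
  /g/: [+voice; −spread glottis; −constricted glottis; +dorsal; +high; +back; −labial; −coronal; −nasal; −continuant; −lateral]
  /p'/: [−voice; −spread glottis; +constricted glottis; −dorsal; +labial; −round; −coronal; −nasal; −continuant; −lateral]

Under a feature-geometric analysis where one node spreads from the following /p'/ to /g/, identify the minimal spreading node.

Y-node

/g/ and [b] differ in [labial], [round], [dorsal], [high], [back]; every other specified feature is identical.
The smallest constituent containing every changed terminal is Y-node — each of its daughters lacks at least one of the affected features.
Spreading Y-node from /p'/ overwrites each of those terminals with /p'/'s values, yielding exactly [b].
[constricted glottis], [voice] stay as in /g/ although /p'/ differs there, so no node dominating them spread; among the remaining candidates Y-node is the lowest that derives the output.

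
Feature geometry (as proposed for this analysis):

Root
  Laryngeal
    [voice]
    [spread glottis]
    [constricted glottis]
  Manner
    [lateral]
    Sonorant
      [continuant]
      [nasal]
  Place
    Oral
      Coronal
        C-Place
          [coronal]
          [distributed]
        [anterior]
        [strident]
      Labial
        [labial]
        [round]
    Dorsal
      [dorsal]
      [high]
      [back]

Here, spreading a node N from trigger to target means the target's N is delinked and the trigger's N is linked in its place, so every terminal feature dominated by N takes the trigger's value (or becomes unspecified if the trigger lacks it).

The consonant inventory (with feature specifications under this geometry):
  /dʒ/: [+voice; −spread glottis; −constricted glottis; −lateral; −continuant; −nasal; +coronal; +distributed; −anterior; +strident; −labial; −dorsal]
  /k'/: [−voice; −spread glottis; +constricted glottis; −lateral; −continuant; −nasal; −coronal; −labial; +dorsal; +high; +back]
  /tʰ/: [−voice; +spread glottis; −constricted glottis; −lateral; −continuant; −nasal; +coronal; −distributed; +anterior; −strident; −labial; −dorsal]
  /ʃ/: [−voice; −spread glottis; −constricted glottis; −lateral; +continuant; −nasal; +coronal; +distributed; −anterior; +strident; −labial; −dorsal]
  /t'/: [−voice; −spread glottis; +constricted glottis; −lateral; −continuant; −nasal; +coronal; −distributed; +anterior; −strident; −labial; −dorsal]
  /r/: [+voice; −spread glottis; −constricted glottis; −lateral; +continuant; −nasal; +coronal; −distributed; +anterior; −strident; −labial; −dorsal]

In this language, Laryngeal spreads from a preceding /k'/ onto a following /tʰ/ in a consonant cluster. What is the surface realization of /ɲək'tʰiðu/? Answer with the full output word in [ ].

Terminals under Laryngeal in this geometry: [voice], [spread glottis], [constricted glottis].
The target acquires /k'/'s values for everything under Laryngeal — [−voice], [−spread glottis], [+constricted glottis] — while keeping its own [lateral], [continuant], [nasal], ….
This feature bundle is that of [t'], so /ɲək'tʰiðu/ surfaces as [ɲək't'iðu].

[ɲək't'iðu]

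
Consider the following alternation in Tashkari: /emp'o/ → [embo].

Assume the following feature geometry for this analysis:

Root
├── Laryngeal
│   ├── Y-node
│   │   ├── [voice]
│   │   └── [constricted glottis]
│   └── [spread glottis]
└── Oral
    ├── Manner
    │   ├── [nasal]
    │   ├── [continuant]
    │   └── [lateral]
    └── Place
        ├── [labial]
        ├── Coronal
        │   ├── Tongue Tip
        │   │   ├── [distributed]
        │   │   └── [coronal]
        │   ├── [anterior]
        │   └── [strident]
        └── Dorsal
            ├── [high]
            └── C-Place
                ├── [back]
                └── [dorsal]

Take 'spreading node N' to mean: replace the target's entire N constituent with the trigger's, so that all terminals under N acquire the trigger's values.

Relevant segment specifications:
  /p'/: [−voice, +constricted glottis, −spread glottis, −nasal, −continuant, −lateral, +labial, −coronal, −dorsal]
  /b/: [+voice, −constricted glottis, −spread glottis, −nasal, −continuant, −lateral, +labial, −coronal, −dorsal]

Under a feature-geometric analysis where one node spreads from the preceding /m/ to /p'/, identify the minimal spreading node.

Y-node

Feature comparison: [voice], [constricted glottis] differ between /p'/ and [b]; the remaining terminals match.
These terminals are all dominated by Y-node, and no proper subconstituent of Y-node covers them all; Y-node is their lowest common ancestor.
If Y-node spreads, every terminal under it takes /m/'s value, producing [b] as observed.
[nasal], a feature on which the two segments disagree outside Y-node, is unchanged — nothing dominating it spread, and Y-node is the minimal sufficient constituent.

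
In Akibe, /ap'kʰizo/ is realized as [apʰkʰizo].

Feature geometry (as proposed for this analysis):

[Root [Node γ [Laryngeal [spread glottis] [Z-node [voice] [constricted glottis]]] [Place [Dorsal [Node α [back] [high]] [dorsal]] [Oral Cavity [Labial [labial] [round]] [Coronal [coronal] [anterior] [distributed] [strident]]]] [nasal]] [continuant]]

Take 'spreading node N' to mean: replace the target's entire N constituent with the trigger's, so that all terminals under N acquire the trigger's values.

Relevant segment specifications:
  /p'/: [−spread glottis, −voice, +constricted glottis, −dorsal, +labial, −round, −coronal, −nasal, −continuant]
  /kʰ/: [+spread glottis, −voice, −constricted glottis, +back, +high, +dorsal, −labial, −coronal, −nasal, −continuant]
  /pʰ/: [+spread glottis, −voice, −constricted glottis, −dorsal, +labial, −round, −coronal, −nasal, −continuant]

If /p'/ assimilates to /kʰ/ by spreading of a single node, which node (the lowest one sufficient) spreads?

Laryngeal

The alternation /p'/ → [pʰ] changes [spread glottis], [constricted glottis] and nothing else.
These terminals are all dominated by Laryngeal, and no proper subconstituent of Laryngeal covers them all; Laryngeal is their lowest common ancestor.
Spreading Laryngeal from /kʰ/ overwrites each of those terminals with /kʰ/'s values, yielding exactly [pʰ].
[dorsal], [labial] — on which /kʰ/ differs from /p'/ — are unchanged, so neither Node γ nor anything higher can have spread; the constituent is no larger than Laryngeal.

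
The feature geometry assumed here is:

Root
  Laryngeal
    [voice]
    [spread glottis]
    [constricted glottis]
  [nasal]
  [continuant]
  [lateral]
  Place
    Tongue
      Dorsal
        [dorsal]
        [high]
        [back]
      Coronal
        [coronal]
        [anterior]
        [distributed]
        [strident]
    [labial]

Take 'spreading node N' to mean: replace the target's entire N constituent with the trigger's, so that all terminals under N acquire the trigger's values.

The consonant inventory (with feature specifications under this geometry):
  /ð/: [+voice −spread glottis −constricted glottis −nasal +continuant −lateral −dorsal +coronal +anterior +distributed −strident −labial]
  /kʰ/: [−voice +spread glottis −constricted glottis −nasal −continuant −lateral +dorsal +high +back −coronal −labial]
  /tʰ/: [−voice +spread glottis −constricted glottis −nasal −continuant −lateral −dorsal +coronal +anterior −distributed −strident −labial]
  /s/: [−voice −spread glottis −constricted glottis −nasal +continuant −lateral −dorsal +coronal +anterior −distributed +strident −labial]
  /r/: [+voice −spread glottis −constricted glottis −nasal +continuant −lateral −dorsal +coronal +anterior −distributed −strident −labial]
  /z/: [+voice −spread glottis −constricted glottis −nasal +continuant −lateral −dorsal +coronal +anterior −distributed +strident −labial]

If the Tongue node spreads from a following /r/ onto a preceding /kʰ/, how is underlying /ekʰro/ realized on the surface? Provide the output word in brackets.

Terminals under Tongue in this geometry: [dorsal], [high], [back], [coronal], [anterior], [distributed], [strident].
Spreading Tongue from /r/ onto /kʰ/ replaces those values with /r/'s: [−dorsal], [+coronal], [+anterior], [−distributed], [−strident]. Features outside Tongue ([voice], [spread glottis], [constricted glottis], …) stay as in /kʰ/.
This feature bundle is that of [tʰ], so /ekʰro/ surfaces as [etʰro].

[etʰro]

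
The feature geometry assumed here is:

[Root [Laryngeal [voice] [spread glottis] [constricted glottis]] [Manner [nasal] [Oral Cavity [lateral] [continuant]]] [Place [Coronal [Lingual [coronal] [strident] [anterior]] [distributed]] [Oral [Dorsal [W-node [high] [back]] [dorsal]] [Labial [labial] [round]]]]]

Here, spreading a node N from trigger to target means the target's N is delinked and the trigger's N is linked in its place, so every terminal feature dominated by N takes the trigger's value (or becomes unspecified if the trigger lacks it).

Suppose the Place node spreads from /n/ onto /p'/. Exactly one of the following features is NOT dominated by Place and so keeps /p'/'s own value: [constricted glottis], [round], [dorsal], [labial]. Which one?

Under this geometry, Place contains [coronal], [strident], [anterior], [distributed], [high], [back], [dorsal], [labial], [round].
Of the listed options, [round], [labial], [dorsal] are among these and would be overwritten by spreading Place.
[constricted glottis] attaches under Laryngeal, not under Place, so /p'/ retains its own value for [constricted glottis].

[constricted glottis]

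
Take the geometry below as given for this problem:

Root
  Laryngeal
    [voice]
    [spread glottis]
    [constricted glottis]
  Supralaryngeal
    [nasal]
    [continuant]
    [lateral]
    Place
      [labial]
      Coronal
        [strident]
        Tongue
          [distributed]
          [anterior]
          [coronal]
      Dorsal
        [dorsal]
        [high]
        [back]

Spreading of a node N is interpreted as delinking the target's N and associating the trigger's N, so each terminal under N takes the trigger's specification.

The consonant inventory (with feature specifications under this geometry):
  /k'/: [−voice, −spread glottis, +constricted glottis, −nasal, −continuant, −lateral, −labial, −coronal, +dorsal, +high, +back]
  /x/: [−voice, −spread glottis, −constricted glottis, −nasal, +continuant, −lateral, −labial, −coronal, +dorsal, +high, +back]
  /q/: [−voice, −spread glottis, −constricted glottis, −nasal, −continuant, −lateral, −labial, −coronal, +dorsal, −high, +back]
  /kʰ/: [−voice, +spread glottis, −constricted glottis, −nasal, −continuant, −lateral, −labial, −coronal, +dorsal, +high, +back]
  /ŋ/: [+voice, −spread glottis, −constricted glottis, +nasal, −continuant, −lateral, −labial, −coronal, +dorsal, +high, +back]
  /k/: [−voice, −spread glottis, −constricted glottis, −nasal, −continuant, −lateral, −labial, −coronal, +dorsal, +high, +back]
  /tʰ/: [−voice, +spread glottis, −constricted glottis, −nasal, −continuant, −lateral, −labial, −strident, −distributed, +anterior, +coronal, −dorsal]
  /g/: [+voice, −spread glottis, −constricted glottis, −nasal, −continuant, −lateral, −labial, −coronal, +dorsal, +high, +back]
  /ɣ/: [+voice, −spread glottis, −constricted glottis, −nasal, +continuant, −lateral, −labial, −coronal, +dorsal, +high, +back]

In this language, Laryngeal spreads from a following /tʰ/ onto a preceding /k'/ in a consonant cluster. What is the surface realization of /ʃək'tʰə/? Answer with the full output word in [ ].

[ʃəkʰtʰə]

Terminals under Laryngeal in this geometry: [voice], [spread glottis], [constricted glottis].
After delinking /k'/'s Laryngeal and linking /tʰ/'s, the affected terminals become [−voice], [+spread glottis], [−constricted glottis]; [nasal], [continuant], [lateral], … (outside Laryngeal) are retained from /k'/.
Among the inventory, only /kʰ/ has exactly this specification, giving the surface form [ʃəkʰtʰə].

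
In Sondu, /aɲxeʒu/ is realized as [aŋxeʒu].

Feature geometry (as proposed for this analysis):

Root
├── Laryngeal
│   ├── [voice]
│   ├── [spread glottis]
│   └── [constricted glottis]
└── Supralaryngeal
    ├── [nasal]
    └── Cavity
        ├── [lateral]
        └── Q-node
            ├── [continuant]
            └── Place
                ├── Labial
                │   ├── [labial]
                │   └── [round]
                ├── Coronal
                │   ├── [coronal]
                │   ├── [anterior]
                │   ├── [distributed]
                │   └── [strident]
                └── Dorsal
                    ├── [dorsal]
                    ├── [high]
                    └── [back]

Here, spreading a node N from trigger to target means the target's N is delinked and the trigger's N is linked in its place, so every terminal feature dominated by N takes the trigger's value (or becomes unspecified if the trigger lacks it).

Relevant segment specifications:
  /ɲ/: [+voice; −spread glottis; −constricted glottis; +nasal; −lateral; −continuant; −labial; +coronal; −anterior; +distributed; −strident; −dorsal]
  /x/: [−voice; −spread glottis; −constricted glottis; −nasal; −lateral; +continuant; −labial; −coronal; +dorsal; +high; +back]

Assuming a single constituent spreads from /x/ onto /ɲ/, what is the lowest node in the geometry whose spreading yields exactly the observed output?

Comparing /ɲ/ with its surface form [ŋ], the features that change are [coronal], [anterior], [distributed], [strident], [dorsal], [high], [back].
In this geometry the lowest node dominating all of them is Place: every daughter of Place dominates only a proper subset, so no lower node suffices.
If Place spreads, every terminal under it takes /x/'s value, producing [ŋ] as observed.
Had Q-node or a higher node spread, [continuant] would have taken /x/'s value; it stays as in /ɲ/, confirming the spreading constituent is exactly Place.

Place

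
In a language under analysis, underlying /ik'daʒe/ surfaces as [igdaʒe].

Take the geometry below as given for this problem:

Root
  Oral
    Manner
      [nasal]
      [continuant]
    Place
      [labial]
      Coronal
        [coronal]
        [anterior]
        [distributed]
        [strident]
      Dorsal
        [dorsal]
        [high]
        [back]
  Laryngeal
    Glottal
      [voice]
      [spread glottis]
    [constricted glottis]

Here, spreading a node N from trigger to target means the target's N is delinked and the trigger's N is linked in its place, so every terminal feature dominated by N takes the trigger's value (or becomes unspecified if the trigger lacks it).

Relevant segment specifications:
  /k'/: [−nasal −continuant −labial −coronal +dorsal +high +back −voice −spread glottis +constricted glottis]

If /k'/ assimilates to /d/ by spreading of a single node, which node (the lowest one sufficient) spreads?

Feature comparison: [voice], [constricted glottis] differ between /k'/ and [g]; the remaining terminals match.
Tracing each changed feature up the tree, the paths first meet at Laryngeal; any lower node misses at least one of them.
If Laryngeal spreads, every terminal under it takes /d/'s value, producing [g] as observed.
Had Root spread, [coronal], [dorsal] would have taken /d/'s values; they stay as in /k'/, confirming the spreading constituent is exactly Laryngeal.

Laryngeal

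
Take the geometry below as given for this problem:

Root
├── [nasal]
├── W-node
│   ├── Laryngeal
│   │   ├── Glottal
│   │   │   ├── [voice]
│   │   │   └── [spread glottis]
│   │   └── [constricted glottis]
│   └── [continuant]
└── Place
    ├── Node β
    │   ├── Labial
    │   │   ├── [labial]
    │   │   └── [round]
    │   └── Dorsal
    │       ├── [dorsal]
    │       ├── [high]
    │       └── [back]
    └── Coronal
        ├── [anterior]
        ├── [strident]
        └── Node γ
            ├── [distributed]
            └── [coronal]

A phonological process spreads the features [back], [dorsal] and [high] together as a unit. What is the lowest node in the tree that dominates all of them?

[back]: Root ▹ Place ▹ Node β ▹ Dorsal ▹ [back].
[dorsal]: Root ▹ Place ▹ Node β ▹ Dorsal ▹ [dorsal].
[high]: Root ▹ Place ▹ Node β ▹ Dorsal ▹ [high].
These paths first converge at Dorsal; no daughter of Dorsal dominates all 3 features, so Dorsal is the minimal constituent.

Dorsal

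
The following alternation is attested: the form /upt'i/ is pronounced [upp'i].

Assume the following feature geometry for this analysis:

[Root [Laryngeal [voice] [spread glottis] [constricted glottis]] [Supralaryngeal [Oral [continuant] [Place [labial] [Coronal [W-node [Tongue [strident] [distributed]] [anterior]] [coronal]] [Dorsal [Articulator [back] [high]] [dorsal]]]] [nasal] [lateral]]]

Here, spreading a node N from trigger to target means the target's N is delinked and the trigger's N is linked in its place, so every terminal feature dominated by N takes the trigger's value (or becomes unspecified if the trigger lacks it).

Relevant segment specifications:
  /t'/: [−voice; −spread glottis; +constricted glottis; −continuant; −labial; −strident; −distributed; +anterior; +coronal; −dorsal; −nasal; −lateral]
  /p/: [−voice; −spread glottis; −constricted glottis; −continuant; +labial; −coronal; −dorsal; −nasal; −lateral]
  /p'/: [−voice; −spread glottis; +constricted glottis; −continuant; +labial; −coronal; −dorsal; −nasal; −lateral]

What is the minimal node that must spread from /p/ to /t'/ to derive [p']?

Place

/t'/ and [p'] differ in [labial], [coronal], [anterior], [distributed], [strident]; every other specified feature is identical.
These terminals are all dominated by Place, and no proper subconstituent of Place covers them all; Place is their lowest common ancestor.
Delinking /t'/'s Place and associating /p/'s Place gives precisely the feature bundle of [p'].
[constricted glottis] stays as in /t'/ although /p/ differs there, so no node dominating it spread; among the remaining candidates Place is the lowest that derives the output.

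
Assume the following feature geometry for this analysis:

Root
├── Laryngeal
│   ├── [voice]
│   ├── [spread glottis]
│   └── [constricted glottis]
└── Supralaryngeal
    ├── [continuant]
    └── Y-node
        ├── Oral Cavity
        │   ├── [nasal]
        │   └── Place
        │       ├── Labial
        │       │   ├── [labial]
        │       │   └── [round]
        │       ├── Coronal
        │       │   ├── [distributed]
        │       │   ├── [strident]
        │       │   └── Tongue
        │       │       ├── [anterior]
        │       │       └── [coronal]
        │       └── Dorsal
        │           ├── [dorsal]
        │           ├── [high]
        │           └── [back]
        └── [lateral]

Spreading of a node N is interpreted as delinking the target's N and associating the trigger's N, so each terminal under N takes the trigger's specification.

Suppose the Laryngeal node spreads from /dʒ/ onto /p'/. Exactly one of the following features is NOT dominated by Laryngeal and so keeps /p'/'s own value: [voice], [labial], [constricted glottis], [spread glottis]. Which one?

[labial]

Laryngeal dominates exactly [voice], [spread glottis], [constricted glottis].
Of the listed options, [spread glottis], [constricted glottis], [voice] are among these and would be overwritten by spreading Laryngeal.
But [labial] is a dependent of Labial, outside Laryngeal; it is therefore untouched by the spreading.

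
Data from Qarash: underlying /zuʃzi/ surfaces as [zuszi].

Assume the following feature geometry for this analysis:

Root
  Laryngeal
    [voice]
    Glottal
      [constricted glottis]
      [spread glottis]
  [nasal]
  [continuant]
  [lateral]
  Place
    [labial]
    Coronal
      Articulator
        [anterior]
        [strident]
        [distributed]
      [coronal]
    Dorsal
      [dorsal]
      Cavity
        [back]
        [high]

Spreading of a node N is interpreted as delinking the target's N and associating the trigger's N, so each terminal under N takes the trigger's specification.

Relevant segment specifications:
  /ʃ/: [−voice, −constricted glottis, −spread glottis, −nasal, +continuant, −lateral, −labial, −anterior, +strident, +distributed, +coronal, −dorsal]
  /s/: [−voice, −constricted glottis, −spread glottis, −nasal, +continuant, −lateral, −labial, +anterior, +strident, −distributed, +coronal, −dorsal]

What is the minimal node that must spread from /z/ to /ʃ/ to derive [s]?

Comparing /ʃ/ with its surface form [s], the features that change are [anterior], [distributed].
In this geometry the lowest node dominating all of them is Articulator: every daughter of Articulator dominates only a proper subset, so no lower node suffices.
Spreading Articulator from /z/ overwrites each of those terminals with /z/'s values, yielding exactly [s].
[voice], a feature on which the two segments disagree outside Articulator, is unchanged — nothing dominating it spread, and Articulator is the minimal sufficient constituent.

Articulator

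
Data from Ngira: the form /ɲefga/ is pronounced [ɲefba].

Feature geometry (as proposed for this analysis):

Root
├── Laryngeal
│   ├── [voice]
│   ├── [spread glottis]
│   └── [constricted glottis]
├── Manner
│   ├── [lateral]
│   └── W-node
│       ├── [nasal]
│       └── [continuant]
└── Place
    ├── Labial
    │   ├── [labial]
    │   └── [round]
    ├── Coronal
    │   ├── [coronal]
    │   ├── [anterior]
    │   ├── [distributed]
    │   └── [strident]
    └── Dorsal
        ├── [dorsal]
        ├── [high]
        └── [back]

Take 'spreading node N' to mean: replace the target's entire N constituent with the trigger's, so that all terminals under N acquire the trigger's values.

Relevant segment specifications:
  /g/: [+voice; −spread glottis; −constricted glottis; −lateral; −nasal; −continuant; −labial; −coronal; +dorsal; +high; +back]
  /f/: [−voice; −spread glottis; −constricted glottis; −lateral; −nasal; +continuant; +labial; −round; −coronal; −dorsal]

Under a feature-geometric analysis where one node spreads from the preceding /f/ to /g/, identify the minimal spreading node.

Place

/g/ and [b] differ in [labial], [round], [dorsal], [high], [back]; every other specified feature is identical.
The smallest constituent containing every changed terminal is Place — each of its daughters lacks at least one of the affected features.
Delinking /g/'s Place and associating /f/'s Place gives precisely the feature bundle of [b].
Had Root spread, [continuant], [voice] would have taken /f/'s values; they stay as in /g/, confirming the spreading constituent is exactly Place.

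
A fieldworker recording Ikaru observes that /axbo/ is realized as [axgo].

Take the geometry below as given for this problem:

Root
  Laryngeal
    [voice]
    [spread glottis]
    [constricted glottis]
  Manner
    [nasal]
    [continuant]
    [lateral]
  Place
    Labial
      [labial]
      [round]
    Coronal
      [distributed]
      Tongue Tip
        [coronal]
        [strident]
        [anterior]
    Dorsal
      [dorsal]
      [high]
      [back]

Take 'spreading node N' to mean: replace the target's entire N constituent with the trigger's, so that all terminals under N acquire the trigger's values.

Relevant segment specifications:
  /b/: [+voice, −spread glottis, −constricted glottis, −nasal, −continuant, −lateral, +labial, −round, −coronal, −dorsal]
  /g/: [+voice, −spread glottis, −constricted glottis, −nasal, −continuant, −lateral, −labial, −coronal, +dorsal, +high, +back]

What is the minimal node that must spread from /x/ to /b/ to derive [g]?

Place

Comparing /b/ with its surface form [g], the features that change are [labial], [round], [dorsal], [high], [back].
Tracing each changed feature up the tree, the paths first meet at Place; any lower node misses at least one of them.
Spreading Place from /x/ overwrites each of those terminals with /x/'s values, yielding exactly [g].
Had Root spread, [continuant], [voice] would have taken /x/'s values; they stay as in /b/, confirming the spreading constituent is exactly Place.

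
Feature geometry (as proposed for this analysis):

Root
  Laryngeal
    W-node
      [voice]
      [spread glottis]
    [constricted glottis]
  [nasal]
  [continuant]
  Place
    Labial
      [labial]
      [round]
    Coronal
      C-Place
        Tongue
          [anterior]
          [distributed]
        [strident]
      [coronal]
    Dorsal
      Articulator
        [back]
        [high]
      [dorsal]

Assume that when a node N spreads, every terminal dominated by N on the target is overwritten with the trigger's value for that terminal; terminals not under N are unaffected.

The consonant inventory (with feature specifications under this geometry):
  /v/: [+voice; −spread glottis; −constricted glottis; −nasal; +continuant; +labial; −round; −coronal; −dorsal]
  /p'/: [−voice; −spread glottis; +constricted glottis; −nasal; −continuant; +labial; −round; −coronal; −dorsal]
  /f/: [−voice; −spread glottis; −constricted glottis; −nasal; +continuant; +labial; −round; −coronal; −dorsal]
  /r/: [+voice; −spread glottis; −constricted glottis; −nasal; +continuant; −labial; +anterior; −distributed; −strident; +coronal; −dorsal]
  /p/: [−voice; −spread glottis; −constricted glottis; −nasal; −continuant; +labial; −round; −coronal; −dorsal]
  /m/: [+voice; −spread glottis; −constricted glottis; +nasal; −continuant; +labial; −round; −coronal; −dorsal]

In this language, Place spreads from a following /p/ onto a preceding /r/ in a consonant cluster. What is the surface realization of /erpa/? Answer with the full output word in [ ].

[evpa]

The Place node dominates the terminals [labial], [round], [anterior], [distributed], [strident], [coronal], [back], [high], [dorsal].
The target acquires /p/'s values for everything under Place — [+labial], [−round], [−coronal], [−dorsal] — while keeping its own [voice], [spread glottis], [constricted glottis], ….
This feature bundle is that of [v], so /erpa/ surfaces as [evpa].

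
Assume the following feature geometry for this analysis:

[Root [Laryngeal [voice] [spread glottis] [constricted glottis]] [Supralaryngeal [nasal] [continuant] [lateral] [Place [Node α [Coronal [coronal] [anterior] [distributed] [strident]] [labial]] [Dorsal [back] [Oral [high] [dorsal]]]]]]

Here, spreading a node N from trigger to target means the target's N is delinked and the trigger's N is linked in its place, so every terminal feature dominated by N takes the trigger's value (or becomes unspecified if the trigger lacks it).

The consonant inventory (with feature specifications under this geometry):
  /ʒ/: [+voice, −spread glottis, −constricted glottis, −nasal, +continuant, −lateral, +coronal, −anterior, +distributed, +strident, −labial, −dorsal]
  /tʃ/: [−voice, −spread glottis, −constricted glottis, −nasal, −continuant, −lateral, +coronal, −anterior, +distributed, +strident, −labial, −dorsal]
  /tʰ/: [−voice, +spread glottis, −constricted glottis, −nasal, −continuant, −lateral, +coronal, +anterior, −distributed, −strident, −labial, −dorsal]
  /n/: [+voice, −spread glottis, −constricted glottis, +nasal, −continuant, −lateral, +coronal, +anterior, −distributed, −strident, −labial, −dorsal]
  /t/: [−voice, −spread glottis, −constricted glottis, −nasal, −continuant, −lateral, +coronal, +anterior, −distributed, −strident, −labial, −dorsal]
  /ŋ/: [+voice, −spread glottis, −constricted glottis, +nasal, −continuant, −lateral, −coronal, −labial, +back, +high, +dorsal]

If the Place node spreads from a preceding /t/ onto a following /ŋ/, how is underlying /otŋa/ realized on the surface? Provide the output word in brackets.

[otna]

The Place node dominates the terminals [coronal], [anterior], [distributed], [strident], [labial], [back], [high], [dorsal].
After delinking /ŋ/'s Place and linking /t/'s, the affected terminals become [+coronal], [+anterior], [−distributed], [−strident], [−labial], [−dorsal]; [voice], [spread glottis], [constricted glottis], … (outside Place) are retained from /ŋ/.
Among the inventory, only /n/ has exactly this specification, giving the surface form [otna].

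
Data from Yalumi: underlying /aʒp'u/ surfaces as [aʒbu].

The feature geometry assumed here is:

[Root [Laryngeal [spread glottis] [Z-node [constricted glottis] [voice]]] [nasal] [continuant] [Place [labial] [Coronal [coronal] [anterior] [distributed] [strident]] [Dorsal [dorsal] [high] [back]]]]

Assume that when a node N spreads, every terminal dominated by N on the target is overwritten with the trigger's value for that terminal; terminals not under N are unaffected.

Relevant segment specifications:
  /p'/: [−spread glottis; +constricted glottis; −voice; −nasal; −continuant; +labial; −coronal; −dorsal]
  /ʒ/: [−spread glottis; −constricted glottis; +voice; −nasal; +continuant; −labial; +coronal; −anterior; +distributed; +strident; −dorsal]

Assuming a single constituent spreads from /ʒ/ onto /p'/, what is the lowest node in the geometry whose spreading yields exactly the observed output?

Feature comparison: [voice], [constricted glottis] differ between /p'/ and [b]; the remaining terminals match.
These terminals are all dominated by Z-node, and no proper subconstituent of Z-node covers them all; Z-node is their lowest common ancestor.
If Z-node spreads, every terminal under it takes /ʒ/'s value, producing [b] as observed.
Features on which the two segments disagree outside Z-node, such as [coronal], [labial], are unchanged — nothing dominating them spread, and Z-node is the minimal sufficient constituent.

Z-node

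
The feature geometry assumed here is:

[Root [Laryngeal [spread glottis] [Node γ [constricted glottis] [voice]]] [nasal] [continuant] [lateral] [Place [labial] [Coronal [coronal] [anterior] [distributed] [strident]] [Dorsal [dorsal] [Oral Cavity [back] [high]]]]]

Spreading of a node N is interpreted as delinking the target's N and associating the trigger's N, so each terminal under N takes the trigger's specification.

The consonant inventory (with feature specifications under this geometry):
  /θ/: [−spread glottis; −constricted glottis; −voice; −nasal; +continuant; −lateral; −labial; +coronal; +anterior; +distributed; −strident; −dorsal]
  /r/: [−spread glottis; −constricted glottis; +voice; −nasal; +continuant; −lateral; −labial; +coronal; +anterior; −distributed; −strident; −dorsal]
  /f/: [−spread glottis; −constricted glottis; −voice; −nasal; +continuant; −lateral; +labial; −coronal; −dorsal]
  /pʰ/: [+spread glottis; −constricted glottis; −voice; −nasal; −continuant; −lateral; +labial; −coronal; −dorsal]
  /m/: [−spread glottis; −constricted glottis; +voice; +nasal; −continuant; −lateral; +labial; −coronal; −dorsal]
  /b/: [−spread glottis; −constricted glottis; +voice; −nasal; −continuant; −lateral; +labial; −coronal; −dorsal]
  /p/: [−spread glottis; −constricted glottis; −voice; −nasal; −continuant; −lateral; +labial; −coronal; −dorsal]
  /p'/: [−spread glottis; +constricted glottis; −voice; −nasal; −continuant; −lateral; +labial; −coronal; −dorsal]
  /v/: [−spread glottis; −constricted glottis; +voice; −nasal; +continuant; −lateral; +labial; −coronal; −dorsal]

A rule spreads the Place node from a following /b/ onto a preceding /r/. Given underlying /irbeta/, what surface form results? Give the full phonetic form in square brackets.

[ivbeta]

Terminals under Place in this geometry: [labial], [coronal], [anterior], [distributed], [strident], [dorsal], [back], [high].
The target acquires /b/'s values for everything under Place — [+labial], [−coronal], [−dorsal] — while keeping its own [spread glottis], [constricted glottis], [voice], ….
Among the inventory, only /v/ has exactly this specification, giving the surface form [ivbeta].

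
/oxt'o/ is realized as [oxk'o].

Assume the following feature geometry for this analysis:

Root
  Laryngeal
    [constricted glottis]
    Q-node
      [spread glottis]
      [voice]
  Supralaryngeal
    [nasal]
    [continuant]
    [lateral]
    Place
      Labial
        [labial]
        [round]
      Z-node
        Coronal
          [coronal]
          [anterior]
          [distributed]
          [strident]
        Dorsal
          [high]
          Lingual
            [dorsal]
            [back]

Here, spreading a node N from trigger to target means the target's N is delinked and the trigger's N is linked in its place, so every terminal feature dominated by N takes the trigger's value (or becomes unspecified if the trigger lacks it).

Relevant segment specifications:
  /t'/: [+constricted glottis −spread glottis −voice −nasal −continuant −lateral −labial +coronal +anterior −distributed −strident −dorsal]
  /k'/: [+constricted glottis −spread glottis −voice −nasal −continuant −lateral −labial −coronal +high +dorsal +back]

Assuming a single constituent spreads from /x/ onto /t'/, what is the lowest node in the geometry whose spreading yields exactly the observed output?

Z-node

Comparing /t'/ with its surface form [k'], the features that change are [coronal], [anterior], [distributed], [strident], [dorsal], [high], [back].
These terminals are all dominated by Z-node, and no proper subconstituent of Z-node covers them all; Z-node is their lowest common ancestor.
Spreading Z-node from /x/ overwrites each of those terminals with /x/'s values, yielding exactly [k'].
Features on which the two segments disagree outside Z-node, such as [constricted glottis], [continuant], are unchanged — nothing dominating them spread, and Z-node is the minimal sufficient constituent.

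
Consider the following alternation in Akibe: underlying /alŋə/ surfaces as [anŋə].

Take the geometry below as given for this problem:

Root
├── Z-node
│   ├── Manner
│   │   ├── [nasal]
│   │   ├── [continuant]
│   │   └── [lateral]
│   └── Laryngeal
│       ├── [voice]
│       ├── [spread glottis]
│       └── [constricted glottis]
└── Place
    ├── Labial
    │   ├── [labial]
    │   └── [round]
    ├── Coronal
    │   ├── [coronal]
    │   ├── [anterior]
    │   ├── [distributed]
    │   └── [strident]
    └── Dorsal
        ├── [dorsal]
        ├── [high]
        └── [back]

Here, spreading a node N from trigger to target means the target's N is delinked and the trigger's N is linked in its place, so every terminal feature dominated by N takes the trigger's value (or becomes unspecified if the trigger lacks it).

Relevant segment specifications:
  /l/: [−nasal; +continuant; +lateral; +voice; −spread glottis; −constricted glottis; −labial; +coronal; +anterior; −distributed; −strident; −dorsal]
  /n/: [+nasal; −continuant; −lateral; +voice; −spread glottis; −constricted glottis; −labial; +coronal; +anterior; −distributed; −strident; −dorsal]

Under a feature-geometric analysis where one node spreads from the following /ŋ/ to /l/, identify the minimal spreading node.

Feature comparison: [nasal], [continuant], [lateral] differ between /l/ and [n]; the remaining terminals match.
The smallest constituent containing every changed terminal is Manner — each of its daughters lacks at least one of the affected features.
If Manner spreads, every terminal under it takes /ŋ/'s value, producing [n] as observed.
Features on which the two segments disagree outside Manner, such as [coronal], [dorsal], are unchanged — nothing dominating them spread, and Manner is the minimal sufficient constituent.

Manner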